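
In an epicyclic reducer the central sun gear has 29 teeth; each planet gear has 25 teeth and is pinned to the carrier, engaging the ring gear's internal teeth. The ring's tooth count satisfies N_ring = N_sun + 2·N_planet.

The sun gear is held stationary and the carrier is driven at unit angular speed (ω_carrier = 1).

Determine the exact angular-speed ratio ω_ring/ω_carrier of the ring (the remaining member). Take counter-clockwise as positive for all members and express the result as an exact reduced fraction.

108/79

N_ring = 29 + 2·25 = 79
29(ω_s−ω_c) = −79(ω_r−ω_c),  ω_s=0, ω_c=1
ω_r = 1 − (29/79)(0−1) = 108/79
ω_r/ω_c = 108/79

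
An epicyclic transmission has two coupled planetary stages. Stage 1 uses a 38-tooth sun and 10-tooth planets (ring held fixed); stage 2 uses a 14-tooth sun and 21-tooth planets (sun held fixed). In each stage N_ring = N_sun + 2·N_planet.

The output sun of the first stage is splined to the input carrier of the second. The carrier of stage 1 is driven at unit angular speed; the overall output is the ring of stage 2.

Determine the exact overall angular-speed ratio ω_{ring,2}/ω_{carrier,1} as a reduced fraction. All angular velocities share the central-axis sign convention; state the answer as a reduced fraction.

60/19

Stage 1: N_ring = 38 + 2·10 = 58
Stage 1: 38(ω_s−ω_c) = −58(ω_r−ω_c),  ω_r=0, ω_c=1
Stage 1: ω_s = 1 − (58/38)(0−1) = 48/19
  ⇒ ω_s¹/ω_c¹ = 48/19
Stage 2: N_ring = 14 + 2·21 = 56
Stage 2: 14(ω_s−ω_c) = −56(ω_r−ω_c),  ω_s=0, ω_c=1
Stage 2: ω_r = 1 − (14/56)(0−1) = 5/4
  ⇒ ω_r²/ω_c² = 5/4
Coupling ω_c² = ω_s¹ ⇒ overall = 48/19 × 5/4 = 60/19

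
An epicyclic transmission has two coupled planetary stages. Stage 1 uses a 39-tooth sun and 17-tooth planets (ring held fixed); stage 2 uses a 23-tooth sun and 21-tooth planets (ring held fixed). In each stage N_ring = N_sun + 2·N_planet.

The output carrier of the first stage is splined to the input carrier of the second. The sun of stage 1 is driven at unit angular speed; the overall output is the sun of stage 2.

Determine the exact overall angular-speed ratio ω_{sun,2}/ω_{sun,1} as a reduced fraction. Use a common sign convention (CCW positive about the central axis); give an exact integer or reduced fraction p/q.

Stage 1: N_ring = 39 + 2·17 = 73
Stage 1: 39(ω_s−ω_c) = −73(ω_r−ω_c),  ω_r=0, ω_s=1
Stage 1: 39(1−ω_c) = −73(0−ω_c)  ⇒  112ω_c = 39  ⇒  ω_c = 39/112
  ⇒ ω_c¹/ω_s¹ = 39/112
Stage 2: N_ring = 23 + 2·21 = 65
Stage 2: 23(ω_s−ω_c) = −65(ω_r−ω_c),  ω_r=0, ω_c=1
Stage 2: ω_s = 1 − (65/23)(0−1) = 88/23
  ⇒ ω_s²/ω_c² = 88/23
Coupling ω_c² = ω_c¹ ⇒ overall = 39/112 × 88/23 = 429/322

429/322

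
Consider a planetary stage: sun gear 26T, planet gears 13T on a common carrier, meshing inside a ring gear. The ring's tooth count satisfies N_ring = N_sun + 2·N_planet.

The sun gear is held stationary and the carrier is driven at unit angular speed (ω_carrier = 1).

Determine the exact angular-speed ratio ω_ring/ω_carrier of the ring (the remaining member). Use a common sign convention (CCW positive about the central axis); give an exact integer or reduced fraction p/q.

N_ring = 26 + 2·13 = 52
26(ω_s−ω_c) = −52(ω_r−ω_c),  ω_s=0, ω_c=1
ω_r = 1 − (26/52)(0−1) = 3/2
ω_r/ω_c = 3/2

3/2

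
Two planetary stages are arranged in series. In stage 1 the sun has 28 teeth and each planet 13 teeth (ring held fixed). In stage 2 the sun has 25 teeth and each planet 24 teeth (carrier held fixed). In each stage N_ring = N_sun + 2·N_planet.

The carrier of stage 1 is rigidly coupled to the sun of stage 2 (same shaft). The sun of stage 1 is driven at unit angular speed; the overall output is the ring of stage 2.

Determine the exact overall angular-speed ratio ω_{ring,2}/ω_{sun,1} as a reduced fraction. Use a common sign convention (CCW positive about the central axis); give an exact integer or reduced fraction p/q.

-350/2993

Stage 1: N_ring = 28 + 2·13 = 54
Stage 1: 28(ω_s−ω_c) = −54(ω_r−ω_c),  ω_r=0, ω_s=1
Stage 1: 28(1−ω_c) = −54(0−ω_c)  ⇒  82ω_c = 28  ⇒  ω_c = 14/41
  ⇒ ω_c¹/ω_s¹ = 14/41
Stage 2: N_ring = 25 + 2·24 = 73
Stage 2: 25(ω_s−ω_c) = −73(ω_r−ω_c),  ω_c=0, ω_s=1
Stage 2: ω_r = 0 − (25/73)(1−0) = -25/73
  ⇒ ω_r²/ω_s² = -25/73
Coupling ω_s² = ω_c¹ ⇒ overall = 14/41 × -25/73 = -350/2993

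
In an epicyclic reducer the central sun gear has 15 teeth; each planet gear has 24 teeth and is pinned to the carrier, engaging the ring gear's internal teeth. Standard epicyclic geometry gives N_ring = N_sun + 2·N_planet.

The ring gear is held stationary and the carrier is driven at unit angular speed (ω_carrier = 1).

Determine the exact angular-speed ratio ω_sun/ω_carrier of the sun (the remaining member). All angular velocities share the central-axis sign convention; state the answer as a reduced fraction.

26/5

N_ring = 15 + 2·24 = 63
15(ω_s−ω_c) = −63(ω_r−ω_c),  ω_r=0, ω_c=1
ω_s = 1 − (63/15)(0−1) = 26/5
ω_s/ω_c = 26/5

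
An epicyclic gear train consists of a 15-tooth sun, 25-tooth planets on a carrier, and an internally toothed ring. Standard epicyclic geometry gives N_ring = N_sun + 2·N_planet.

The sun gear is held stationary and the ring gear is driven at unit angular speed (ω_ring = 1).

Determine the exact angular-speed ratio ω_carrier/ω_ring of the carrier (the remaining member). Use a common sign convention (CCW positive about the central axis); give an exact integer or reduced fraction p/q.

N_ring = 15 + 2·25 = 65
15(ω_s−ω_c) = −65(ω_r−ω_c),  ω_s=0, ω_r=1
15(0−ω_c) = −65(1−ω_c)  ⇒  80ω_c = 65  ⇒  ω_c = 13/16
ω_c/ω_r = 13/16

13/16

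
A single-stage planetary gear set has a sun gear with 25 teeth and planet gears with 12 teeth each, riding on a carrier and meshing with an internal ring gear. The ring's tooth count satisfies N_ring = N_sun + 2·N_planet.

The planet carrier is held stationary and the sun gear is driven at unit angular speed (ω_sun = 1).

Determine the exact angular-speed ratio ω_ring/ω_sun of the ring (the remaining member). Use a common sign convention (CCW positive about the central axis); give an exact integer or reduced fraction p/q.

N_ring = 25 + 2·12 = 49
25(ω_s−ω_c) = −49(ω_r−ω_c),  ω_c=0, ω_s=1
ω_r = 0 − (25/49)(1−0) = -25/49
ω_r/ω_s = -25/49

-25/49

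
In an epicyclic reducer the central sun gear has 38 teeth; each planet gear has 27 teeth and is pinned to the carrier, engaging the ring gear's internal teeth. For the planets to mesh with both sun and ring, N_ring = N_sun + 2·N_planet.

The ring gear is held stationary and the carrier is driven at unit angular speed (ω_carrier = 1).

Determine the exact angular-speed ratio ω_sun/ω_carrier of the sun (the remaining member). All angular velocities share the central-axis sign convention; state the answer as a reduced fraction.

65/19

N_ring = 38 + 2·27 = 92
38(ω_s−ω_c) = −92(ω_r−ω_c),  ω_r=0, ω_c=1
ω_s = 1 − (92/38)(0−1) = 65/19
ω_s/ω_c = 65/19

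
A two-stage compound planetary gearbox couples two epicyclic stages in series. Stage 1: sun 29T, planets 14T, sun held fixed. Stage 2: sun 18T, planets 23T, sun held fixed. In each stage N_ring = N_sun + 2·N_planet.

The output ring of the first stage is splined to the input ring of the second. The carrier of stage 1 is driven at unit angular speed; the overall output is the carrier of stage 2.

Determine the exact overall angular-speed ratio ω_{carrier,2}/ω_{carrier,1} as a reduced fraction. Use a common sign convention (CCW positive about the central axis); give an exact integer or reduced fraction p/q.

2752/2337

Stage 1: N_ring = 29 + 2·14 = 57
Stage 1: 29(ω_s−ω_c) = −57(ω_r−ω_c),  ω_s=0, ω_c=1
Stage 1: ω_r = 1 − (29/57)(0−1) = 86/57
  ⇒ ω_r¹/ω_c¹ = 86/57
Stage 2: N_ring = 18 + 2·23 = 64
Stage 2: 18(ω_s−ω_c) = −64(ω_r−ω_c),  ω_s=0, ω_r=1
Stage 2: 18(0−ω_c) = −64(1−ω_c)  ⇒  82ω_c = 64  ⇒  ω_c = 32/41
  ⇒ ω_c²/ω_r² = 32/41
Coupling ω_r² = ω_r¹ ⇒ overall = 86/57 × 32/41 = 2752/2337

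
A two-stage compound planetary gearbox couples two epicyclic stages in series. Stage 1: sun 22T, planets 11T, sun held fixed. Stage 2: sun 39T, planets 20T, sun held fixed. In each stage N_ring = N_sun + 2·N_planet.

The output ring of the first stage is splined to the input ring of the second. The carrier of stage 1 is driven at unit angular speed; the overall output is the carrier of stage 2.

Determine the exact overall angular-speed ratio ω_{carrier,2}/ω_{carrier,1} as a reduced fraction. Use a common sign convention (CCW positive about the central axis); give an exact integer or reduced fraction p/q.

Stage 1: N_ring = 22 + 2·11 = 44
Stage 1: 22(ω_s−ω_c) = −44(ω_r−ω_c),  ω_s=0, ω_c=1
Stage 1: ω_r = 1 − (22/44)(0−1) = 3/2
  ⇒ ω_r¹/ω_c¹ = 3/2
Stage 2: N_ring = 39 + 2·20 = 79
Stage 2: 39(ω_s−ω_c) = −79(ω_r−ω_c),  ω_s=0, ω_r=1
Stage 2: 39(0−ω_c) = −79(1−ω_c)  ⇒  118ω_c = 79  ⇒  ω_c = 79/118
  ⇒ ω_c²/ω_r² = 79/118
Coupling ω_r² = ω_r¹ ⇒ overall = 3/2 × 79/118 = 237/236

237/236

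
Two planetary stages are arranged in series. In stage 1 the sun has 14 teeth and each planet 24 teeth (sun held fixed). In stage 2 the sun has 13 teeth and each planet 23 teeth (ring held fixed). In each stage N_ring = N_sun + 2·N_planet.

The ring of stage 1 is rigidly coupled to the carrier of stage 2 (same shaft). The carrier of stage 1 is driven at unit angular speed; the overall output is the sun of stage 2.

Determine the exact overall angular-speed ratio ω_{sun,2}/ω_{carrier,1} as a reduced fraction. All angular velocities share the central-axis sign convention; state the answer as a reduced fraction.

2736/403

Stage 1: N_ring = 14 + 2·24 = 62
Stage 1: 14(ω_s−ω_c) = −62(ω_r−ω_c),  ω_s=0, ω_c=1
Stage 1: ω_r = 1 − (14/62)(0−1) = 38/31
  ⇒ ω_r¹/ω_c¹ = 38/31
Stage 2: N_ring = 13 + 2·23 = 59
Stage 2: 13(ω_s−ω_c) = −59(ω_r−ω_c),  ω_r=0, ω_c=1
Stage 2: ω_s = 1 − (59/13)(0−1) = 72/13
  ⇒ ω_s²/ω_c² = 72/13
Coupling ω_c² = ω_r¹ ⇒ overall = 38/31 × 72/13 = 2736/403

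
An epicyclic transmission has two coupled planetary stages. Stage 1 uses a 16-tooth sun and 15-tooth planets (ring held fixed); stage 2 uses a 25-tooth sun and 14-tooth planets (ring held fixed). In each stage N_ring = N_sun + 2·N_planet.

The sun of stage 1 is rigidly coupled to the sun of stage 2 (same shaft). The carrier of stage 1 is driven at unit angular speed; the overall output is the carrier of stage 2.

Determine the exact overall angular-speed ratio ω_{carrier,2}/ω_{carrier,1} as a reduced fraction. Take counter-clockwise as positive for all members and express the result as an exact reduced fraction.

Stage 1: N_ring = 16 + 2·15 = 46
Stage 1: 16(ω_s−ω_c) = −46(ω_r−ω_c),  ω_r=0, ω_c=1
Stage 1: ω_s = 1 − (46/16)(0−1) = 31/8
  ⇒ ω_s¹/ω_c¹ = 31/8
Stage 2: N_ring = 25 + 2·14 = 53
Stage 2: 25(ω_s−ω_c) = −53(ω_r−ω_c),  ω_r=0, ω_s=1
Stage 2: 25(1−ω_c) = −53(0−ω_c)  ⇒  78ω_c = 25  ⇒  ω_c = 25/78
  ⇒ ω_c²/ω_s² = 25/78
Coupling ω_s² = ω_s¹ ⇒ overall = 31/8 × 25/78 = 775/624

775/624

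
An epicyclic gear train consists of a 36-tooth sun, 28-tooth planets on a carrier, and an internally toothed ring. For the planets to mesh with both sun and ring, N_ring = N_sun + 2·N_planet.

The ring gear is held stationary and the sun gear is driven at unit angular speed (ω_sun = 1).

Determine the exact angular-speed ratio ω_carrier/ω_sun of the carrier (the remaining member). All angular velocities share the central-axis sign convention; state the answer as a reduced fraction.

N_ring = 36 + 2·28 = 92
36(ω_s−ω_c) = −92(ω_r−ω_c),  ω_r=0, ω_s=1
36(1−ω_c) = −92(0−ω_c)  ⇒  128ω_c = 36  ⇒  ω_c = 9/32
ω_c/ω_s = 9/32

9/32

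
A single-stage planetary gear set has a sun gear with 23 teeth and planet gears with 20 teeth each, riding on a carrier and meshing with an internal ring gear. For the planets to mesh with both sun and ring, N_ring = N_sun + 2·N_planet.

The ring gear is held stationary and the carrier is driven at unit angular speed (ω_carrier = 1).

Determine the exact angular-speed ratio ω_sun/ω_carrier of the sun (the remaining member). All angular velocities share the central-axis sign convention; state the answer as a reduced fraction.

N_ring = 23 + 2·20 = 63
23(ω_s−ω_c) = −63(ω_r−ω_c),  ω_r=0, ω_c=1
ω_s = 1 − (63/23)(0−1) = 86/23
ω_s/ω_c = 86/23

86/23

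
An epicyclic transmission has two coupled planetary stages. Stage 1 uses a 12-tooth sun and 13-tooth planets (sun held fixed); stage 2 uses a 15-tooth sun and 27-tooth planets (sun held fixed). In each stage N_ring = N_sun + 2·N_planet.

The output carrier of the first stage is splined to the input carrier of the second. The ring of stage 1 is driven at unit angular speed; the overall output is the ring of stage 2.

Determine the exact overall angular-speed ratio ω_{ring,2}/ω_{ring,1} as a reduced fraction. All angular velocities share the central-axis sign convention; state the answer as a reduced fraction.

532/575

Stage 1: N_ring = 12 + 2·13 = 38
Stage 1: 12(ω_s−ω_c) = −38(ω_r−ω_c),  ω_s=0, ω_r=1
Stage 1: 12(0−ω_c) = −38(1−ω_c)  ⇒  50ω_c = 38  ⇒  ω_c = 19/25
  ⇒ ω_c¹/ω_r¹ = 19/25
Stage 2: N_ring = 15 + 2·27 = 69
Stage 2: 15(ω_s−ω_c) = −69(ω_r−ω_c),  ω_s=0, ω_c=1
Stage 2: ω_r = 1 − (15/69)(0−1) = 28/23
  ⇒ ω_r²/ω_c² = 28/23
Coupling ω_c² = ω_c¹ ⇒ overall = 19/25 × 28/23 = 532/575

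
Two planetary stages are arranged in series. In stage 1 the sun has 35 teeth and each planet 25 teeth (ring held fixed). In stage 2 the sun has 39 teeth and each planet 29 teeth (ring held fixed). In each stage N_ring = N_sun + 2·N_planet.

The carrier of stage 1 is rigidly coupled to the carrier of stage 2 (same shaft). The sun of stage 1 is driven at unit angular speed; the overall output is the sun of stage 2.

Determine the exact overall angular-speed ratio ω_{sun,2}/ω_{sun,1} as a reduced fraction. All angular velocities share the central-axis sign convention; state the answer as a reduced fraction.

119/117

Stage 1: N_ring = 35 + 2·25 = 85
Stage 1: 35(ω_s−ω_c) = −85(ω_r−ω_c),  ω_r=0, ω_s=1
Stage 1: 35(1−ω_c) = −85(0−ω_c)  ⇒  120ω_c = 35  ⇒  ω_c = 7/24
  ⇒ ω_c¹/ω_s¹ = 7/24
Stage 2: N_ring = 39 + 2·29 = 97
Stage 2: 39(ω_s−ω_c) = −97(ω_r−ω_c),  ω_r=0, ω_c=1
Stage 2: ω_s = 1 − (97/39)(0−1) = 136/39
  ⇒ ω_s²/ω_c² = 136/39
Coupling ω_c² = ω_c¹ ⇒ overall = 7/24 × 136/39 = 119/117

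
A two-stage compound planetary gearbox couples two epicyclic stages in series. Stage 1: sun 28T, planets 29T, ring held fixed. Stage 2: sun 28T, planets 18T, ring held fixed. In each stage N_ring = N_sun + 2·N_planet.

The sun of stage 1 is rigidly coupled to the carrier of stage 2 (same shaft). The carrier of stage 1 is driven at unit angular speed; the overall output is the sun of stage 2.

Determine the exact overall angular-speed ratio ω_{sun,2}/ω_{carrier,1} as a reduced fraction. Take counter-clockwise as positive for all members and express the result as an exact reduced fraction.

1311/98

Stage 1: N_ring = 28 + 2·29 = 86
Stage 1: 28(ω_s−ω_c) = −86(ω_r−ω_c),  ω_r=0, ω_c=1
Stage 1: ω_s = 1 − (86/28)(0−1) = 57/14
  ⇒ ω_s¹/ω_c¹ = 57/14
Stage 2: N_ring = 28 + 2·18 = 64
Stage 2: 28(ω_s−ω_c) = −64(ω_r−ω_c),  ω_r=0, ω_c=1
Stage 2: ω_s = 1 − (64/28)(0−1) = 23/7
  ⇒ ω_s²/ω_c² = 23/7
Coupling ω_c² = ω_s¹ ⇒ overall = 57/14 × 23/7 = 1311/98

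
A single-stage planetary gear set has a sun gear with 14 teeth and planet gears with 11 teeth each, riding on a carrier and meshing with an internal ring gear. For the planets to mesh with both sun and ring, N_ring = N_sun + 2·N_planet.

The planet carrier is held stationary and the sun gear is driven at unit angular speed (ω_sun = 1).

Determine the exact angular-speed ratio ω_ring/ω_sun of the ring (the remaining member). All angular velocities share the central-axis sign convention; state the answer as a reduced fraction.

-7/18

N_ring = 14 + 2·11 = 36
14(ω_s−ω_c) = −36(ω_r−ω_c),  ω_c=0, ω_s=1
ω_r = 0 − (14/36)(1−0) = -7/18
ω_r/ω_s = -7/18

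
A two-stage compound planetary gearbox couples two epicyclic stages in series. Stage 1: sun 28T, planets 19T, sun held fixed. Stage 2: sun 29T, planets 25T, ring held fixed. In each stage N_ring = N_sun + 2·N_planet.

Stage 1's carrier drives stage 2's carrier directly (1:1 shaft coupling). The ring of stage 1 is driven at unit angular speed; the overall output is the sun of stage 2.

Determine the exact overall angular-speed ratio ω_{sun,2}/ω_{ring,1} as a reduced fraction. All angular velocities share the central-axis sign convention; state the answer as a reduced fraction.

3564/1363

Stage 1: N_ring = 28 + 2·19 = 66
Stage 1: 28(ω_s−ω_c) = −66(ω_r−ω_c),  ω_s=0, ω_r=1
Stage 1: 28(0−ω_c) = −66(1−ω_c)  ⇒  94ω_c = 66  ⇒  ω_c = 33/47
  ⇒ ω_c¹/ω_r¹ = 33/47
Stage 2: N_ring = 29 + 2·25 = 79
Stage 2: 29(ω_s−ω_c) = −79(ω_r−ω_c),  ω_r=0, ω_c=1
Stage 2: ω_s = 1 − (79/29)(0−1) = 108/29
  ⇒ ω_s²/ω_c² = 108/29
Coupling ω_c² = ω_c¹ ⇒ overall = 33/47 × 108/29 = 3564/1363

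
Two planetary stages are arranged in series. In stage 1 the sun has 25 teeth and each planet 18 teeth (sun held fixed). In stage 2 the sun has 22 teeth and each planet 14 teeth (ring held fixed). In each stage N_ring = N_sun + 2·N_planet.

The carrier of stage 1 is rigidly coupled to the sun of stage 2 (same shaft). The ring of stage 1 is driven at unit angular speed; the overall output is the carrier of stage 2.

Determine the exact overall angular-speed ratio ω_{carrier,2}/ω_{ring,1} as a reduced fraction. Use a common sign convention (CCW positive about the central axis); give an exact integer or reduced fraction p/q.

Stage 1: N_ring = 25 + 2·18 = 61
Stage 1: 25(ω_s−ω_c) = −61(ω_r−ω_c),  ω_s=0, ω_r=1
Stage 1: 25(0−ω_c) = −61(1−ω_c)  ⇒  86ω_c = 61  ⇒  ω_c = 61/86
  ⇒ ω_c¹/ω_r¹ = 61/86
Stage 2: N_ring = 22 + 2·14 = 50
Stage 2: 22(ω_s−ω_c) = −50(ω_r−ω_c),  ω_r=0, ω_s=1
Stage 2: 22(1−ω_c) = −50(0−ω_c)  ⇒  72ω_c = 22  ⇒  ω_c = 11/36
  ⇒ ω_c²/ω_s² = 11/36
Coupling ω_s² = ω_c¹ ⇒ overall = 61/86 × 11/36 = 671/3096

671/3096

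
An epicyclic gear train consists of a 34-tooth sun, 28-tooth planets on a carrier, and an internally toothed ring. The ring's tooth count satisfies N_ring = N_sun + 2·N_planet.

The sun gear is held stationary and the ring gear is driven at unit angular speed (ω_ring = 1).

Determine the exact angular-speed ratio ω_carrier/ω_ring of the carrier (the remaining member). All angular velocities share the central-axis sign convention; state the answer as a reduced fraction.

45/62

N_ring = 34 + 2·28 = 90
34(ω_s−ω_c) = −90(ω_r−ω_c),  ω_s=0, ω_r=1
34(0−ω_c) = −90(1−ω_c)  ⇒  124ω_c = 90  ⇒  ω_c = 45/62
ω_c/ω_r = 45/62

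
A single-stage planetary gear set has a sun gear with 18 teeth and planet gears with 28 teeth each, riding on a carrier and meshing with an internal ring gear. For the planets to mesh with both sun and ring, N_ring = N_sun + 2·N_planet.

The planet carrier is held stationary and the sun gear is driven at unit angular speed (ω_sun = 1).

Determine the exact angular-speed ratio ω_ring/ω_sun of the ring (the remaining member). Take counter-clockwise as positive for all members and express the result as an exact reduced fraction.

-9/37

N_ring = 18 + 2·28 = 74
18(ω_s−ω_c) = −74(ω_r−ω_c),  ω_c=0, ω_s=1
ω_r = 0 − (18/74)(1−0) = -9/37
ω_r/ω_s = -9/37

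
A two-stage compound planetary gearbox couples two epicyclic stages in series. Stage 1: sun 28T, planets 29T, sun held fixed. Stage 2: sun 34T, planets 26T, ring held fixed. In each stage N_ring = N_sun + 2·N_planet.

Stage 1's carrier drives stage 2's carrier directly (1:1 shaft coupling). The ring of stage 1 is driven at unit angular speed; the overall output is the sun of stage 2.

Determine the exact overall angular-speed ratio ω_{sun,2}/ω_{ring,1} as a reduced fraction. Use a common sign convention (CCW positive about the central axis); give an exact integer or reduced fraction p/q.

860/323

Stage 1: N_ring = 28 + 2·29 = 86
Stage 1: 28(ω_s−ω_c) = −86(ω_r−ω_c),  ω_s=0, ω_r=1
Stage 1: 28(0−ω_c) = −86(1−ω_c)  ⇒  114ω_c = 86  ⇒  ω_c = 43/57
  ⇒ ω_c¹/ω_r¹ = 43/57
Stage 2: N_ring = 34 + 2·26 = 86
Stage 2: 34(ω_s−ω_c) = −86(ω_r−ω_c),  ω_r=0, ω_c=1
Stage 2: ω_s = 1 − (86/34)(0−1) = 60/17
  ⇒ ω_s²/ω_c² = 60/17
Coupling ω_c² = ω_c¹ ⇒ overall = 43/57 × 60/17 = 860/323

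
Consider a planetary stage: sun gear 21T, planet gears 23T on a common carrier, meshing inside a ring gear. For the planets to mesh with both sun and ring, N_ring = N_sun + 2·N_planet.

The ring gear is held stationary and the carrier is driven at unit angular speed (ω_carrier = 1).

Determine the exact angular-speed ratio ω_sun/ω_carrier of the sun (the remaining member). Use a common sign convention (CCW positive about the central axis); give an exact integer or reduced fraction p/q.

88/21

N_ring = 21 + 2·23 = 67
21(ω_s−ω_c) = −67(ω_r−ω_c),  ω_r=0, ω_c=1
ω_s = 1 − (67/21)(0−1) = 88/21
ω_s/ω_c = 88/21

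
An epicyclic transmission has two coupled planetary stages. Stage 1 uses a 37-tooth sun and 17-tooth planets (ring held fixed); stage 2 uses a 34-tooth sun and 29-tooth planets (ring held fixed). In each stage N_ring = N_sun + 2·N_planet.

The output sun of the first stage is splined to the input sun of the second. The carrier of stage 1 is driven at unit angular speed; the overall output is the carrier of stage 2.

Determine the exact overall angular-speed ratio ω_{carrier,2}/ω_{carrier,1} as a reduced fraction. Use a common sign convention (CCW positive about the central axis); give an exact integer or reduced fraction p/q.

Stage 1: N_ring = 37 + 2·17 = 71
Stage 1: 37(ω_s−ω_c) = −71(ω_r−ω_c),  ω_r=0, ω_c=1
Stage 1: ω_s = 1 − (71/37)(0−1) = 108/37
  ⇒ ω_s¹/ω_c¹ = 108/37
Stage 2: N_ring = 34 + 2·29 = 92
Stage 2: 34(ω_s−ω_c) = −92(ω_r−ω_c),  ω_r=0, ω_s=1
Stage 2: 34(1−ω_c) = −92(0−ω_c)  ⇒  126ω_c = 34  ⇒  ω_c = 17/63
  ⇒ ω_c²/ω_s² = 17/63
Coupling ω_s² = ω_s¹ ⇒ overall = 108/37 × 17/63 = 204/259

204/259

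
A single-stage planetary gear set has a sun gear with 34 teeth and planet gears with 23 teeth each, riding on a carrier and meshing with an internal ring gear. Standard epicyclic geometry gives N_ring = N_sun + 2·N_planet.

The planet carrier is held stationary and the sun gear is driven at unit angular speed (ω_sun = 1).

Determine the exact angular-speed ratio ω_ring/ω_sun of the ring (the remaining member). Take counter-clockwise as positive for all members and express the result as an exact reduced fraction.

N_ring = 34 + 2·23 = 80
34(ω_s−ω_c) = −80(ω_r−ω_c),  ω_c=0, ω_s=1
ω_r = 0 − (34/80)(1−0) = -17/40
ω_r/ω_s = -17/40

-17/40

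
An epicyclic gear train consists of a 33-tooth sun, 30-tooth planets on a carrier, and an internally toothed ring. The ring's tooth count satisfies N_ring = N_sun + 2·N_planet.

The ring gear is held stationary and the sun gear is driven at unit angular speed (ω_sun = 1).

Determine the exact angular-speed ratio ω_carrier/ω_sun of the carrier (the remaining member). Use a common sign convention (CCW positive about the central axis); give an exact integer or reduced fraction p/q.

11/42

N_ring = 33 + 2·30 = 93
33(ω_s−ω_c) = −93(ω_r−ω_c),  ω_r=0, ω_s=1
33(1−ω_c) = −93(0−ω_c)  ⇒  126ω_c = 33  ⇒  ω_c = 11/42
ω_c/ω_s = 11/42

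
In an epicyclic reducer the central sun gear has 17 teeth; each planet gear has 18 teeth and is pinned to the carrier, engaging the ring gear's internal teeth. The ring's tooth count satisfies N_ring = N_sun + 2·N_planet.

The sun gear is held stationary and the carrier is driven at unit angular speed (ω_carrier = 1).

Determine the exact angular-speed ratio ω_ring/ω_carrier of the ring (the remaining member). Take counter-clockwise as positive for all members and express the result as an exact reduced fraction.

N_ring = 17 + 2·18 = 53
17(ω_s−ω_c) = −53(ω_r−ω_c),  ω_s=0, ω_c=1
ω_r = 1 − (17/53)(0−1) = 70/53
ω_r/ω_c = 70/53

70/53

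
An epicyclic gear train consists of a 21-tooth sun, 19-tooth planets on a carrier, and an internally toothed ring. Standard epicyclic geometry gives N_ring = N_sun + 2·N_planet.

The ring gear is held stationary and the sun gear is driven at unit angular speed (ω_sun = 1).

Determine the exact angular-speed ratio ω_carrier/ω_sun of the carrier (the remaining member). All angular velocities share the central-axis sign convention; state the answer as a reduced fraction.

N_ring = 21 + 2·19 = 59
21(ω_s−ω_c) = −59(ω_r−ω_c),  ω_r=0, ω_s=1
21(1−ω_c) = −59(0−ω_c)  ⇒  80ω_c = 21  ⇒  ω_c = 21/80
ω_c/ω_s = 21/80

21/80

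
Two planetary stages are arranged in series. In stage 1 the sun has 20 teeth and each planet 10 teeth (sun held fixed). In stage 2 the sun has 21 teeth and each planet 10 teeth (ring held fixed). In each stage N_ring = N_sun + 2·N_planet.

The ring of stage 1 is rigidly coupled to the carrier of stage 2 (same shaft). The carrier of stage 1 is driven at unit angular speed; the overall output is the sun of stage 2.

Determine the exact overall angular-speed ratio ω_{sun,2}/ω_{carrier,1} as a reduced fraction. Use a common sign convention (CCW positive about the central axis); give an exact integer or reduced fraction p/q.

31/7

Stage 1: N_ring = 20 + 2·10 = 40
Stage 1: 20(ω_s−ω_c) = −40(ω_r−ω_c),  ω_s=0, ω_c=1
Stage 1: ω_r = 1 − (20/40)(0−1) = 3/2
  ⇒ ω_r¹/ω_c¹ = 3/2
Stage 2: N_ring = 21 + 2·10 = 41
Stage 2: 21(ω_s−ω_c) = −41(ω_r−ω_c),  ω_r=0, ω_c=1
Stage 2: ω_s = 1 − (41/21)(0−1) = 62/21
  ⇒ ω_s²/ω_c² = 62/21
Coupling ω_c² = ω_r¹ ⇒ overall = 3/2 × 62/21 = 31/7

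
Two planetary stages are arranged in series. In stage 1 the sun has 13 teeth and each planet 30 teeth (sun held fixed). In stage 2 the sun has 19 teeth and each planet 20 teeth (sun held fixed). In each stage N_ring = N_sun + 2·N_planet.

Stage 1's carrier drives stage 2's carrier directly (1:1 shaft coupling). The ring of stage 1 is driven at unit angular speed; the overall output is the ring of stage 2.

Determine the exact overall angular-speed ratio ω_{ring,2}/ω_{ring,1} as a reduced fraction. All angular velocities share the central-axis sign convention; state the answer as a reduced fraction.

Stage 1: N_ring = 13 + 2·30 = 73
Stage 1: 13(ω_s−ω_c) = −73(ω_r−ω_c),  ω_s=0, ω_r=1
Stage 1: 13(0−ω_c) = −73(1−ω_c)  ⇒  86ω_c = 73  ⇒  ω_c = 73/86
  ⇒ ω_c¹/ω_r¹ = 73/86
Stage 2: N_ring = 19 + 2·20 = 59
Stage 2: 19(ω_s−ω_c) = −59(ω_r−ω_c),  ω_s=0, ω_c=1
Stage 2: ω_r = 1 − (19/59)(0−1) = 78/59
  ⇒ ω_r²/ω_c² = 78/59
Coupling ω_c² = ω_c¹ ⇒ overall = 73/86 × 78/59 = 2847/2537

2847/2537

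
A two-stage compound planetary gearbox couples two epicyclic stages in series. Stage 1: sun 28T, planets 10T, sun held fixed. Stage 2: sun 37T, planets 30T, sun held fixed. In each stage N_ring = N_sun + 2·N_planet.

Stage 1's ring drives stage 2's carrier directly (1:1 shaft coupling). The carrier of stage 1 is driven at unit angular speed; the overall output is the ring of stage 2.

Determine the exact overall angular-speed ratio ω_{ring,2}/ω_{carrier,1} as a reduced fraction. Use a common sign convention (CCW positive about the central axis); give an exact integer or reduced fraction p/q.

Stage 1: N_ring = 28 + 2·10 = 48
Stage 1: 28(ω_s−ω_c) = −48(ω_r−ω_c),  ω_s=0, ω_c=1
Stage 1: ω_r = 1 − (28/48)(0−1) = 19/12
  ⇒ ω_r¹/ω_c¹ = 19/12
Stage 2: N_ring = 37 + 2·30 = 97
Stage 2: 37(ω_s−ω_c) = −97(ω_r−ω_c),  ω_s=0, ω_c=1
Stage 2: ω_r = 1 − (37/97)(0−1) = 134/97
  ⇒ ω_r²/ω_c² = 134/97
Coupling ω_c² = ω_r¹ ⇒ overall = 19/12 × 134/97 = 1273/582

1273/582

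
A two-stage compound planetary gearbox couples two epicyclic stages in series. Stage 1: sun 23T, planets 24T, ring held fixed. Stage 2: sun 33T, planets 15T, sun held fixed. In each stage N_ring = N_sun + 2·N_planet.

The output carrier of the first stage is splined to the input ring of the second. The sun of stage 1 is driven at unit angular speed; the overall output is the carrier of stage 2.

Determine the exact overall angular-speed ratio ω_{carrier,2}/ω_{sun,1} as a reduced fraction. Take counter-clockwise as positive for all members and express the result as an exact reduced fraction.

Stage 1: N_ring = 23 + 2·24 = 71
Stage 1: 23(ω_s−ω_c) = −71(ω_r−ω_c),  ω_r=0, ω_s=1
Stage 1: 23(1−ω_c) = −71(0−ω_c)  ⇒  94ω_c = 23  ⇒  ω_c = 23/94
  ⇒ ω_c¹/ω_s¹ = 23/94
Stage 2: N_ring = 33 + 2·15 = 63
Stage 2: 33(ω_s−ω_c) = −63(ω_r−ω_c),  ω_s=0, ω_r=1
Stage 2: 33(0−ω_c) = −63(1−ω_c)  ⇒  96ω_c = 63  ⇒  ω_c = 21/32
  ⇒ ω_c²/ω_r² = 21/32
Coupling ω_r² = ω_c¹ ⇒ overall = 23/94 × 21/32 = 483/3008

483/3008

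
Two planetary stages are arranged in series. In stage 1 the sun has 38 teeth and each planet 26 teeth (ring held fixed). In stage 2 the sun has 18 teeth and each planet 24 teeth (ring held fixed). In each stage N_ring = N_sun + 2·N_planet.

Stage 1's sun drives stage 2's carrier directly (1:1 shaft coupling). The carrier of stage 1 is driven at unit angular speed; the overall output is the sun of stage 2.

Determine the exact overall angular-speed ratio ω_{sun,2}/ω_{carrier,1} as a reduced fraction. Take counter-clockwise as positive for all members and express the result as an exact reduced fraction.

896/57

Stage 1: N_ring = 38 + 2·26 = 90
Stage 1: 38(ω_s−ω_c) = −90(ω_r−ω_c),  ω_r=0, ω_c=1
Stage 1: ω_s = 1 − (90/38)(0−1) = 64/19
  ⇒ ω_s¹/ω_c¹ = 64/19
Stage 2: N_ring = 18 + 2·24 = 66
Stage 2: 18(ω_s−ω_c) = −66(ω_r−ω_c),  ω_r=0, ω_c=1
Stage 2: ω_s = 1 − (66/18)(0−1) = 14/3
  ⇒ ω_s²/ω_c² = 14/3
Coupling ω_c² = ω_s¹ ⇒ overall = 64/19 × 14/3 = 896/57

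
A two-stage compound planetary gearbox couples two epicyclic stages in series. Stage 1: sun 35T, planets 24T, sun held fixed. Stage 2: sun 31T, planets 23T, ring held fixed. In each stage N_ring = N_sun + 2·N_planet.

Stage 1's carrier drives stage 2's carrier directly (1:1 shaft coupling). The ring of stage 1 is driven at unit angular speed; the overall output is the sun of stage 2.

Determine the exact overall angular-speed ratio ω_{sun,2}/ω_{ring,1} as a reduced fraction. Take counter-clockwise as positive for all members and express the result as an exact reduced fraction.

4482/1829

Stage 1: N_ring = 35 + 2·24 = 83
Stage 1: 35(ω_s−ω_c) = −83(ω_r−ω_c),  ω_s=0, ω_r=1
Stage 1: 35(0−ω_c) = −83(1−ω_c)  ⇒  118ω_c = 83  ⇒  ω_c = 83/118
  ⇒ ω_c¹/ω_r¹ = 83/118
Stage 2: N_ring = 31 + 2·23 = 77
Stage 2: 31(ω_s−ω_c) = −77(ω_r−ω_c),  ω_r=0, ω_c=1
Stage 2: ω_s = 1 − (77/31)(0−1) = 108/31
  ⇒ ω_s²/ω_c² = 108/31
Coupling ω_c² = ω_c¹ ⇒ overall = 83/118 × 108/31 = 4482/1829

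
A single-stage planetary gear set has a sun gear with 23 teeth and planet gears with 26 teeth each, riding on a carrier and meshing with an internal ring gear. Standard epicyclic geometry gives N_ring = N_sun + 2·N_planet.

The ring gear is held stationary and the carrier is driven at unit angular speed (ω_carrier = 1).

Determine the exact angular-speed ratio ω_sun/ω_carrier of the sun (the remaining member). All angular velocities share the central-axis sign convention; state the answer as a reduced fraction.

N_ring = 23 + 2·26 = 75
23(ω_s−ω_c) = −75(ω_r−ω_c),  ω_r=0, ω_c=1
ω_s = 1 − (75/23)(0−1) = 98/23
ω_s/ω_c = 98/23

98/23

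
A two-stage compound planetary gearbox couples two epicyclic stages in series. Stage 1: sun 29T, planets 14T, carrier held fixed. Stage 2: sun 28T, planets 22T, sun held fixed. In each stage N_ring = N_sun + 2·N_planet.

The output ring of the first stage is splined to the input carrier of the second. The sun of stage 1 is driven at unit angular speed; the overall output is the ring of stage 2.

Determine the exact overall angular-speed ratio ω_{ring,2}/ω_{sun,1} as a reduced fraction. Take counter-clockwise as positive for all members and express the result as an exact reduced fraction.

-725/1026

Stage 1: N_ring = 29 + 2·14 = 57
Stage 1: 29(ω_s−ω_c) = −57(ω_r−ω_c),  ω_c=0, ω_s=1
Stage 1: ω_r = 0 − (29/57)(1−0) = -29/57
  ⇒ ω_r¹/ω_s¹ = -29/57
Stage 2: N_ring = 28 + 2·22 = 72
Stage 2: 28(ω_s−ω_c) = −72(ω_r−ω_c),  ω_s=0, ω_c=1
Stage 2: ω_r = 1 − (28/72)(0−1) = 25/18
  ⇒ ω_r²/ω_c² = 25/18
Coupling ω_c² = ω_r¹ ⇒ overall = -29/57 × 25/18 = -725/1026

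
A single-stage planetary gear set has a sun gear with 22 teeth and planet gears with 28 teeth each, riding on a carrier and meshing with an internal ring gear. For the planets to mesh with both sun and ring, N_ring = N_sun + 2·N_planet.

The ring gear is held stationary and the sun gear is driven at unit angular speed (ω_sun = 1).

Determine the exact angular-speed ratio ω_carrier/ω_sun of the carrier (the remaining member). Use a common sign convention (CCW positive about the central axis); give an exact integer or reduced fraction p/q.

N_ring = 22 + 2·28 = 78
22(ω_s−ω_c) = −78(ω_r−ω_c),  ω_r=0, ω_s=1
22(1−ω_c) = −78(0−ω_c)  ⇒  100ω_c = 22  ⇒  ω_c = 11/50
ω_c/ω_s = 11/50

11/50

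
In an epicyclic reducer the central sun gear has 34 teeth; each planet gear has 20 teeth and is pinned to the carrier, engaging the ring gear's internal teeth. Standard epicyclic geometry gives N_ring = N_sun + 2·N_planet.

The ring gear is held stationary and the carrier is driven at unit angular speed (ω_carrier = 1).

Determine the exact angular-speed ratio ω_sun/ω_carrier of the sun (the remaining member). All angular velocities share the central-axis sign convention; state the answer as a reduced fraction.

N_ring = 34 + 2·20 = 74
34(ω_s−ω_c) = −74(ω_r−ω_c),  ω_r=0, ω_c=1
ω_s = 1 − (74/34)(0−1) = 54/17
ω_s/ω_c = 54/17

54/17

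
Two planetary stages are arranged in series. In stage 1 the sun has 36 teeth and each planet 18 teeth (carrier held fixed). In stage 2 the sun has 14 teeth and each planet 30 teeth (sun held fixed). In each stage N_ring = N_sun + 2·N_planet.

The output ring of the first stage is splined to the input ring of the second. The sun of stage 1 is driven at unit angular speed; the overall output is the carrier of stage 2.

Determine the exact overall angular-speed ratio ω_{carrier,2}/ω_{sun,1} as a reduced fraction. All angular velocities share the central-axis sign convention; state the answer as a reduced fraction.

Stage 1: N_ring = 36 + 2·18 = 72
Stage 1: 36(ω_s−ω_c) = −72(ω_r−ω_c),  ω_c=0, ω_s=1
Stage 1: ω_r = 0 − (36/72)(1−0) = -1/2
  ⇒ ω_r¹/ω_s¹ = -1/2
Stage 2: N_ring = 14 + 2·30 = 74
Stage 2: 14(ω_s−ω_c) = −74(ω_r−ω_c),  ω_s=0, ω_r=1
Stage 2: 14(0−ω_c) = −74(1−ω_c)  ⇒  88ω_c = 74  ⇒  ω_c = 37/44
  ⇒ ω_c²/ω_r² = 37/44
Coupling ω_r² = ω_r¹ ⇒ overall = -1/2 × 37/44 = -37/88

-37/88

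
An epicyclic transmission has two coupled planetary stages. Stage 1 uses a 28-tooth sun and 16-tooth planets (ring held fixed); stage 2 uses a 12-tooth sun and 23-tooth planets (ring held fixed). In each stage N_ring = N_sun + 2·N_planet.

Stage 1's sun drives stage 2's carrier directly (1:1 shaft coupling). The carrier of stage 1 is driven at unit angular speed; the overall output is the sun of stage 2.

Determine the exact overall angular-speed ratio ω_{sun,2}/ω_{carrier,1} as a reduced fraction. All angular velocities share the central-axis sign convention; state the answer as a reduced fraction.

Stage 1: N_ring = 28 + 2·16 = 60
Stage 1: 28(ω_s−ω_c) = −60(ω_r−ω_c),  ω_r=0, ω_c=1
Stage 1: ω_s = 1 − (60/28)(0−1) = 22/7
  ⇒ ω_s¹/ω_c¹ = 22/7
Stage 2: N_ring = 12 + 2·23 = 58
Stage 2: 12(ω_s−ω_c) = −58(ω_r−ω_c),  ω_r=0, ω_c=1
Stage 2: ω_s = 1 − (58/12)(0−1) = 35/6
  ⇒ ω_s²/ω_c² = 35/6
Coupling ω_c² = ω_s¹ ⇒ overall = 22/7 × 35/6 = 55/3

55/3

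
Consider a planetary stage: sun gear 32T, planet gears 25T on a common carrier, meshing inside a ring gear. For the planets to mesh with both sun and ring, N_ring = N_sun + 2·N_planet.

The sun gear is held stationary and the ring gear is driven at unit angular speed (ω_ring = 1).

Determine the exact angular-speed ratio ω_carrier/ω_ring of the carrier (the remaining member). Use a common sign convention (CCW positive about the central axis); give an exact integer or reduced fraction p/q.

41/57

N_ring = 32 + 2·25 = 82
32(ω_s−ω_c) = −82(ω_r−ω_c),  ω_s=0, ω_r=1
32(0−ω_c) = −82(1−ω_c)  ⇒  114ω_c = 82  ⇒  ω_c = 41/57
ω_c/ω_r = 41/57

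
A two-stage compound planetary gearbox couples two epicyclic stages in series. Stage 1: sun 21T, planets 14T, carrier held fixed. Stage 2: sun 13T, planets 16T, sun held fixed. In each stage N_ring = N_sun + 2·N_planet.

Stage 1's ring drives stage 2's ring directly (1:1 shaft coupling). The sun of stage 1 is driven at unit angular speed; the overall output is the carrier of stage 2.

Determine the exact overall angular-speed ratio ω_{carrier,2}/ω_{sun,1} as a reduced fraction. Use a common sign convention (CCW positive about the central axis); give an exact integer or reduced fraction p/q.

Stage 1: N_ring = 21 + 2·14 = 49
Stage 1: 21(ω_s−ω_c) = −49(ω_r−ω_c),  ω_c=0, ω_s=1
Stage 1: ω_r = 0 − (21/49)(1−0) = -3/7
  ⇒ ω_r¹/ω_s¹ = -3/7
Stage 2: N_ring = 13 + 2·16 = 45
Stage 2: 13(ω_s−ω_c) = −45(ω_r−ω_c),  ω_s=0, ω_r=1
Stage 2: 13(0−ω_c) = −45(1−ω_c)  ⇒  58ω_c = 45  ⇒  ω_c = 45/58
  ⇒ ω_c²/ω_r² = 45/58
Coupling ω_r² = ω_r¹ ⇒ overall = -3/7 × 45/58 = -135/406

-135/406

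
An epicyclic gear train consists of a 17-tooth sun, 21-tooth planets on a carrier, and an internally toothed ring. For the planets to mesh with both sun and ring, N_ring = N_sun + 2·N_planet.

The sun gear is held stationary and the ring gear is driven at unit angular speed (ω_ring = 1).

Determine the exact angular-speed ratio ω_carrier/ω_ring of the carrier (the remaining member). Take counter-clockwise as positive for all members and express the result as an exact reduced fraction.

59/76

N_ring = 17 + 2·21 = 59
17(ω_s−ω_c) = −59(ω_r−ω_c),  ω_s=0, ω_r=1
17(0−ω_c) = −59(1−ω_c)  ⇒  76ω_c = 59  ⇒  ω_c = 59/76
ω_c/ω_r = 59/76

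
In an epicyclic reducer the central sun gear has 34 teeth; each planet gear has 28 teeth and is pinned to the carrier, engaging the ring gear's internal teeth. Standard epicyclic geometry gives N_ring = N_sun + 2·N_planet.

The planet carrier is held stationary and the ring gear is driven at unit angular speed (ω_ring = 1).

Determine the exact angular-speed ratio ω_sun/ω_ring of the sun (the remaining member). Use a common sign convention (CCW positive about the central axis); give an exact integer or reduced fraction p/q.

N_ring = 34 + 2·28 = 90
34(ω_s−ω_c) = −90(ω_r−ω_c),  ω_c=0, ω_r=1
ω_s = 0 − (90/34)(1−0) = -45/17
ω_s/ω_r = -45/17

-45/17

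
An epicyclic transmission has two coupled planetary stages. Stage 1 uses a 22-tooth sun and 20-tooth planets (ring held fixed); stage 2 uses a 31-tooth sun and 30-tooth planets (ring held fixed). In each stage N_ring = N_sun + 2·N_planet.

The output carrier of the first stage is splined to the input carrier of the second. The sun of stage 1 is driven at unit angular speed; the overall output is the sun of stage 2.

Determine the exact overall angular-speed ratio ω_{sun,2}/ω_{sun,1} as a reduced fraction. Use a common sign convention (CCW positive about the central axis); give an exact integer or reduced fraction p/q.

Stage 1: N_ring = 22 + 2·20 = 62
Stage 1: 22(ω_s−ω_c) = −62(ω_r−ω_c),  ω_r=0, ω_s=1
Stage 1: 22(1−ω_c) = −62(0−ω_c)  ⇒  84ω_c = 22  ⇒  ω_c = 11/42
  ⇒ ω_c¹/ω_s¹ = 11/42
Stage 2: N_ring = 31 + 2·30 = 91
Stage 2: 31(ω_s−ω_c) = −91(ω_r−ω_c),  ω_r=0, ω_c=1
Stage 2: ω_s = 1 − (91/31)(0−1) = 122/31
  ⇒ ω_s²/ω_c² = 122/31
Coupling ω_c² = ω_c¹ ⇒ overall = 11/42 × 122/31 = 671/651

671/651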